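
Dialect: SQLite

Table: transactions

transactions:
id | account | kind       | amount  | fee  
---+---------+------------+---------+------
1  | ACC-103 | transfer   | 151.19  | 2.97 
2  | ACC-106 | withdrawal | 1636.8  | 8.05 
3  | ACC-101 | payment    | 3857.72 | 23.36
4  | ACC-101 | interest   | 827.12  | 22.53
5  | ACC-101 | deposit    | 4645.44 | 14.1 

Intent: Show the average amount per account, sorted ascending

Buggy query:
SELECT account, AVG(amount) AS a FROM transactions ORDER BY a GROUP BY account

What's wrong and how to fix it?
Bug: ORDER BY appears before GROUP BY; SQL clause order requires GROUP BY first

Fix: Move ORDER BY to the end, after GROUP BY

Corrected query:
SELECT account, AVG(amount) AS a FROM transactions GROUP BY account ORDER BY a

Result:
account | a          
--------+------------
ACC-103 | 151.19     
ACC-106 | 1636.8     
ACC-101 | 3110.093333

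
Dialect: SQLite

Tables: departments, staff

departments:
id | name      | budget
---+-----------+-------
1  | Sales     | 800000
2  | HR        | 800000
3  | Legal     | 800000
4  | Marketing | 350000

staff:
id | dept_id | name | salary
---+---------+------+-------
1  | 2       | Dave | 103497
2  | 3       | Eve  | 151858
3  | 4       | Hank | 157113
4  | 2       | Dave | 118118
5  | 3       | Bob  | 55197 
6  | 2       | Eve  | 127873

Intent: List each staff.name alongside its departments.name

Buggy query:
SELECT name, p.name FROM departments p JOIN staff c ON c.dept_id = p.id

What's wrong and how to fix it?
Bug: 'name' exists in both joined tables, so the database can't tell which one is meant

Fix: Prefix ambiguous columns with the table alias

Corrected query:
SELECT c.name, p.name FROM departments p JOIN staff c ON c.dept_id = p.id

Result:
name | name     
-----+----------
Dave | HR       
Eve  | Legal    
Hank | Marketing
Dave | HR       
Bob  | Legal    
Eve  | HR       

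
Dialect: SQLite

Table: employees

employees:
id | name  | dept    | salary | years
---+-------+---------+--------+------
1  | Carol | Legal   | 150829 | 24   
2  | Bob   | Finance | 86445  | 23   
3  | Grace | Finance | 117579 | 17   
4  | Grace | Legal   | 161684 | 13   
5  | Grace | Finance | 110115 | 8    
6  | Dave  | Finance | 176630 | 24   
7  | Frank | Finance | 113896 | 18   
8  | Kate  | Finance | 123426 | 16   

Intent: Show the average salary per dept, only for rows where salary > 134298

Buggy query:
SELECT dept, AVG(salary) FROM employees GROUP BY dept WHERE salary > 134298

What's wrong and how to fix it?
Bug: Row-level WHERE must come before GROUP BY in the clause order

Fix: Place WHERE between FROM and GROUP BY

Corrected query:
SELECT dept, AVG(salary) FROM employees WHERE salary > 134298 GROUP BY dept

Result:
dept    | AVG(salary)
--------+------------
Finance | 176630     
Legal   | 156256.5   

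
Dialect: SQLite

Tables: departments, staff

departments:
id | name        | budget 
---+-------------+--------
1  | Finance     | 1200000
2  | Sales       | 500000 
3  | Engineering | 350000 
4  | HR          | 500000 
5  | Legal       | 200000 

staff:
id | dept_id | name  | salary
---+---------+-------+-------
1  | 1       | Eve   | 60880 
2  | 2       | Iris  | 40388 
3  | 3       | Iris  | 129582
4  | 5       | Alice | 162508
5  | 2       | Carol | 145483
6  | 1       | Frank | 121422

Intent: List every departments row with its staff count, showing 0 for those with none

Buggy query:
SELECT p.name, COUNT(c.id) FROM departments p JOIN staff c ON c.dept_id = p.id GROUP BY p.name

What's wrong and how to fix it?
Bug: An inner join excludes parents with zero children

Fix: Use LEFT JOIN so parents without children still appear (COUNT(c.id) gives 0)

Corrected query:
SELECT p.name, COUNT(c.id) FROM departments p LEFT JOIN staff c ON c.dept_id = p.id GROUP BY p.name

Result:
name        | COUNT(c.id)
------------+------------
Engineering | 1          
Finance     | 2          
HR          | 0          
Legal       | 1          
Sales       | 2          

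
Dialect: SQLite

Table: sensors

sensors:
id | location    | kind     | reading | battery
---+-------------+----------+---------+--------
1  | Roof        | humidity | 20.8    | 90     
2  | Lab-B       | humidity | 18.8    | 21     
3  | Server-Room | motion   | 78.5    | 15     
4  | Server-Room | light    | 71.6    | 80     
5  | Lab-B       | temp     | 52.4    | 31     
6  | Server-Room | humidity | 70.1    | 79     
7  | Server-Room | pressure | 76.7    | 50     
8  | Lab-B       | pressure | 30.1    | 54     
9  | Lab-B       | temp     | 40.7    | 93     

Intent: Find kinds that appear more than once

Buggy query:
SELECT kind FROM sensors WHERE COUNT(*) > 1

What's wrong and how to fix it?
Bug: COUNT(*) is an aggregate and cannot be used in WHERE

Fix: GROUP BY kind, then filter groups with HAVING COUNT(*) > 1

Corrected query:
SELECT kind FROM sensors GROUP BY kind HAVING COUNT(*) > 1

Result:
kind    
--------
humidity
pressure
temp    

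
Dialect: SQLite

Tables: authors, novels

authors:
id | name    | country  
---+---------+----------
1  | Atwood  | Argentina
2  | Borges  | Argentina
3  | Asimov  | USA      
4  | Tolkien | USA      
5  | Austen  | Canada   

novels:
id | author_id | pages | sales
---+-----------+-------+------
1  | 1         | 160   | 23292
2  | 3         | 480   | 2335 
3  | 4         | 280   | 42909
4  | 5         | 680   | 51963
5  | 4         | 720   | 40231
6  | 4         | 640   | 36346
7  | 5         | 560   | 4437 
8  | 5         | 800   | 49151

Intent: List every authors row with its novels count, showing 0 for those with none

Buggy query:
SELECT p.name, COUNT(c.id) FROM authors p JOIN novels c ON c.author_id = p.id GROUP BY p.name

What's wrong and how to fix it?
Bug: INNER JOIN drops authors rows that have no matching novels rows

Fix: Switch to LEFT JOIN to retain unmatched parent rows

Corrected query:
SELECT p.name, COUNT(c.id) FROM authors p LEFT JOIN novels c ON c.author_id = p.id GROUP BY p.name

Result:
name    | COUNT(c.id)
--------+------------
Asimov  | 1          
Atwood  | 1          
Austen  | 3          
Borges  | 0          
Tolkien | 3          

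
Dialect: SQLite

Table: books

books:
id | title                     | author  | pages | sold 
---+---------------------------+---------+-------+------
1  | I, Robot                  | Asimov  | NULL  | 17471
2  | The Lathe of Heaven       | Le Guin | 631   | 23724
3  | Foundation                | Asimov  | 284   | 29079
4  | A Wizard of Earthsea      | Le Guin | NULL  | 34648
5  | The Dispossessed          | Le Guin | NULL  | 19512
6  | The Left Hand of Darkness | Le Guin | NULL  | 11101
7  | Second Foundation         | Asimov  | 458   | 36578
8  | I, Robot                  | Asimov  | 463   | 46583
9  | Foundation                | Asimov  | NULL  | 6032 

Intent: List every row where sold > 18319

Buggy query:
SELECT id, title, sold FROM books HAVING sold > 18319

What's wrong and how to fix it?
Bug: This is a non-aggregate query (no GROUP BY, no aggregates), so in SQLite the HAVING clause is invalid here; a row-level condition belongs in WHERE

Fix: Replace HAVING with WHERE since the condition applies to individual rows

Corrected query:
SELECT id, title, sold FROM books WHERE sold > 18319

Result:
id | title                | sold 
---+----------------------+------
2  | The Lathe of Heaven  | 23724
3  | Foundation           | 29079
4  | A Wizard of Earthsea | 34648
5  | The Dispossessed     | 19512
7  | Second Foundation    | 36578
8  | I, Robot             | 46583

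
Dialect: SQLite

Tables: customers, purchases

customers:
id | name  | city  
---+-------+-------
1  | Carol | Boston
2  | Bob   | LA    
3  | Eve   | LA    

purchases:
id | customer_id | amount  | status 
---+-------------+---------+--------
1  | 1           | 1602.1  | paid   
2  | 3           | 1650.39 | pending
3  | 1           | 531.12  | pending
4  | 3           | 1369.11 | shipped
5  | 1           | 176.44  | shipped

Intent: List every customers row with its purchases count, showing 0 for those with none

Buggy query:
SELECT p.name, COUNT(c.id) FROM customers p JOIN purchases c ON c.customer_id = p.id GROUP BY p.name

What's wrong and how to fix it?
Bug: An inner join excludes parents with zero children

Fix: Switch to LEFT JOIN to retain unmatched parent rows

Corrected query:
SELECT p.name, COUNT(c.id) FROM customers p LEFT JOIN purchases c ON c.customer_id = p.id GROUP BY p.name

Result:
name  | COUNT(c.id)
------+------------
Bob   | 0          
Carol | 3          
Eve   | 2          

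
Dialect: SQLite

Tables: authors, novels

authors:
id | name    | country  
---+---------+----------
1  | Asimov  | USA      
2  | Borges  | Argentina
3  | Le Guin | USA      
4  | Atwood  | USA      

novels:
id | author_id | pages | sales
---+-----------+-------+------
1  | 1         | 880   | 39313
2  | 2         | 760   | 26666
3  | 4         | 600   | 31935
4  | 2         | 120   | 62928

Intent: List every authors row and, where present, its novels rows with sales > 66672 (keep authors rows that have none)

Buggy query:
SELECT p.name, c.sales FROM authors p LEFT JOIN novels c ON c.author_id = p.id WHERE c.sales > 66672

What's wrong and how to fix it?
Bug: Filtering c.sales in WHERE discards the NULL rows produced by LEFT JOIN, turning it into an inner join

Fix: Move the right-table condition into the ON clause so unmatched parents are kept

Corrected query:
SELECT p.name, c.sales FROM authors p LEFT JOIN novels c ON c.author_id = p.id AND c.sales > 66672

Result:
name    | sales
--------+------
Asimov  | NULL 
Borges  | NULL 
Le Guin | NULL 
Atwood  | NULL 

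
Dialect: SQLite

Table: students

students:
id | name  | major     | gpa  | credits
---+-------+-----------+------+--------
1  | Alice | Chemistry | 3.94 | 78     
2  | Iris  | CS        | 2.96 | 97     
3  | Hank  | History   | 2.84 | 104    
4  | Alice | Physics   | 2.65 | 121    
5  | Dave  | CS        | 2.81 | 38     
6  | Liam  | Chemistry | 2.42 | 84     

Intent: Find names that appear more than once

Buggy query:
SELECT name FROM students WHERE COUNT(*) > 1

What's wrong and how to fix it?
Bug: WHERE can't reference COUNT(*); aggregates are computed after WHERE

Fix: Group first, then use HAVING for the count condition

Corrected query:
SELECT name FROM students GROUP BY name HAVING COUNT(*) > 1

Result:
name 
-----
Alice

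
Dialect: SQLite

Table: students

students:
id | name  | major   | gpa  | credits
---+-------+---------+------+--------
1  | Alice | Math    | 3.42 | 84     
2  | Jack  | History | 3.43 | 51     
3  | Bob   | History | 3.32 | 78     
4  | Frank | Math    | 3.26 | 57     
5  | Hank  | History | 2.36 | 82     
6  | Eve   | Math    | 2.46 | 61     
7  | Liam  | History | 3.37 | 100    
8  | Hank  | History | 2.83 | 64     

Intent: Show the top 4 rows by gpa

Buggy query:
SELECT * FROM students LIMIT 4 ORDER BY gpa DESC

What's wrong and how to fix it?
Bug: ORDER BY cannot follow LIMIT; LIMIT is the final clause

Fix: Sort with ORDER BY, then apply LIMIT

Corrected query:
SELECT * FROM students ORDER BY gpa DESC LIMIT 4

Result:
id | name  | major   | gpa  | credits
---+-------+---------+------+--------
2  | Jack  | History | 3.43 | 51     
1  | Alice | Math    | 3.42 | 84     
7  | Liam  | History | 3.37 | 100    
3  | Bob   | History | 3.32 | 78     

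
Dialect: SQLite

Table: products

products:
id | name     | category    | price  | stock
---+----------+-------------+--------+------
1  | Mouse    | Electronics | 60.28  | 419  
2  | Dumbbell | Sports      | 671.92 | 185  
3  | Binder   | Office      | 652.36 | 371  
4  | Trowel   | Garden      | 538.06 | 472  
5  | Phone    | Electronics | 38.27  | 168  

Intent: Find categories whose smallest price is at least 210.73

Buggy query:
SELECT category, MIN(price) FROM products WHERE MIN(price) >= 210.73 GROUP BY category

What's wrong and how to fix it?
Bug: MIN() in WHERE is a misuse of aggregate

Fix: Use HAVING for the per-group MIN condition

Corrected query:
SELECT category, MIN(price) FROM products GROUP BY category HAVING MIN(price) >= 210.73

Result:
category | MIN(price)
---------+-----------
Garden   | 538.06    
Office   | 652.36    
Sports   | 671.92    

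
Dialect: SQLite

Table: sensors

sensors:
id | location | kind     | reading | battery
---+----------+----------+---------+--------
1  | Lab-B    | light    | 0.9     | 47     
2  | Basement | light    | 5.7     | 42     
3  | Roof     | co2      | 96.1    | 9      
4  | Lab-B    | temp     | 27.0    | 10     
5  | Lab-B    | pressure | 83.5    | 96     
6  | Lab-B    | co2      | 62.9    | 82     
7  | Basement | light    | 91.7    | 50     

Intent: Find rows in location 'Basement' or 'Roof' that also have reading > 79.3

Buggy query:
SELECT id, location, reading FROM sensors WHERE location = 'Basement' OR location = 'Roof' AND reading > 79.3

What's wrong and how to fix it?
Bug: Without parentheses, AND is evaluated before OR, so the reading filter only applies to the 'Roof' branch

Fix: Group the OR with parentheses (or use IN), then AND the threshold

Corrected query:
SELECT id, location, reading FROM sensors WHERE (location = 'Basement' OR location = 'Roof') AND reading > 79.3

Result:
id | location | reading
---+----------+--------
3  | Roof     | 96.1   
7  | Basement | 91.7   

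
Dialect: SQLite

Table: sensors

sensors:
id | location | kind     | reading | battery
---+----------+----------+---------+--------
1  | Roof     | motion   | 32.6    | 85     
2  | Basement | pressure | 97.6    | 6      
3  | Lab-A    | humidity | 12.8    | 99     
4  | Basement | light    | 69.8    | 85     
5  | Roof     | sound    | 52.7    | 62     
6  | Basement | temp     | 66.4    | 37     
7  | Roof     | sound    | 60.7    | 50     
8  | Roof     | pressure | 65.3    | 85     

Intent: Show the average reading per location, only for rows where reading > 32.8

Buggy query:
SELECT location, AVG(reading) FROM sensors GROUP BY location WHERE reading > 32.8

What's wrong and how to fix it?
Bug: WHERE cannot follow GROUP BY

Fix: Place WHERE between FROM and GROUP BY

Corrected query:
SELECT location, AVG(reading) FROM sensors WHERE reading > 32.8 GROUP BY location

Result:
location | AVG(reading)
---------+-------------
Basement | 77.933333   
Roof     | 59.566667   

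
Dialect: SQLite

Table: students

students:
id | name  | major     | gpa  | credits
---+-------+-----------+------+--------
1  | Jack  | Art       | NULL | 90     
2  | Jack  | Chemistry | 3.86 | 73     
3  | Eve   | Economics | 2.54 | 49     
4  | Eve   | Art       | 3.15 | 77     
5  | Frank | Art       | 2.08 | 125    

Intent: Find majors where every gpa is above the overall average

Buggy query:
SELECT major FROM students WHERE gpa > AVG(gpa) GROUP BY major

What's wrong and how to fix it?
Bug: AVG() is an aggregate; it can't sit directly in WHERE

Fix: Compute the overall average in a scalar subquery and compare each group's MIN against it in HAVING

Corrected query:
SELECT major FROM students GROUP BY major HAVING MIN(gpa) > (SELECT AVG(gpa) FROM students)

Result:
major    
---------
Chemistry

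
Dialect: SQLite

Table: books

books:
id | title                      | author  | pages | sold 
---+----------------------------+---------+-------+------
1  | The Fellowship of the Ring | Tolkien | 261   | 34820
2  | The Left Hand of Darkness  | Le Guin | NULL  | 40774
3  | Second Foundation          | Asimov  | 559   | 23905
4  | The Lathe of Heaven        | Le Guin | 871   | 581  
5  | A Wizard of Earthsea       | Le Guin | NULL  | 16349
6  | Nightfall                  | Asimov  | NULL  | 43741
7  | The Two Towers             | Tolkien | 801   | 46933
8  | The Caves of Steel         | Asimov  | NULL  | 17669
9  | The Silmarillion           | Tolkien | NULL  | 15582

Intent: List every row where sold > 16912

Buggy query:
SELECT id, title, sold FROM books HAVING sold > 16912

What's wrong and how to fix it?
Bug: This is a non-aggregate query (no GROUP BY, no aggregates), so in SQLite the HAVING clause is invalid here; a row-level condition belongs in WHERE

Fix: Replace HAVING with WHERE since the condition applies to individual rows

Corrected query:
SELECT id, title, sold FROM books WHERE sold > 16912

Result:
id | title                      | sold 
---+----------------------------+------
1  | The Fellowship of the Ring | 34820
2  | The Left Hand of Darkness  | 40774
3  | Second Foundation          | 23905
6  | Nightfall                  | 43741
7  | The Two Towers             | 46933
8  | The Caves of Steel         | 17669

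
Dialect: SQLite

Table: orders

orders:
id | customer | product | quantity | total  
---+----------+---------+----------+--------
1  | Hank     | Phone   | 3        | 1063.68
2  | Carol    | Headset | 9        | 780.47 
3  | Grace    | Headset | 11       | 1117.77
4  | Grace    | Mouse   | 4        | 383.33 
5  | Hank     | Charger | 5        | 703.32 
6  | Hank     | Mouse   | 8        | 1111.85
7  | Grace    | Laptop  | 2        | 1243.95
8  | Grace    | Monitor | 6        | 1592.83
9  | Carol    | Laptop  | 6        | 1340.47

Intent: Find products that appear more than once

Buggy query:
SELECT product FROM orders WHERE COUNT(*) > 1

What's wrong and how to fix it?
Bug: WHERE can't reference COUNT(*); aggregates are computed after WHERE

Fix: GROUP BY product, then filter groups with HAVING COUNT(*) > 1

Corrected query:
SELECT product FROM orders GROUP BY product HAVING COUNT(*) > 1

Result:
product
-------
Headset
Laptop 
Mouse  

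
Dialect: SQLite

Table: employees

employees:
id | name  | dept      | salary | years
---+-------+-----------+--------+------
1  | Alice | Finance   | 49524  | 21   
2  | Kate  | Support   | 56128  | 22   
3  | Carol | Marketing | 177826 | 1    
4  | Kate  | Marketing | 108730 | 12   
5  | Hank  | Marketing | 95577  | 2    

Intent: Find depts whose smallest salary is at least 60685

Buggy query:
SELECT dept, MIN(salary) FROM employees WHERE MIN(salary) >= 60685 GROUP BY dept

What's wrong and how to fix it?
Bug: MIN() in WHERE is a misuse of aggregate

Fix: Replace WHERE with HAVING after the GROUP BY

Corrected query:
SELECT dept, MIN(salary) FROM employees GROUP BY dept HAVING MIN(salary) >= 60685

Result:
dept      | MIN(salary)
----------+------------
Marketing | 95577      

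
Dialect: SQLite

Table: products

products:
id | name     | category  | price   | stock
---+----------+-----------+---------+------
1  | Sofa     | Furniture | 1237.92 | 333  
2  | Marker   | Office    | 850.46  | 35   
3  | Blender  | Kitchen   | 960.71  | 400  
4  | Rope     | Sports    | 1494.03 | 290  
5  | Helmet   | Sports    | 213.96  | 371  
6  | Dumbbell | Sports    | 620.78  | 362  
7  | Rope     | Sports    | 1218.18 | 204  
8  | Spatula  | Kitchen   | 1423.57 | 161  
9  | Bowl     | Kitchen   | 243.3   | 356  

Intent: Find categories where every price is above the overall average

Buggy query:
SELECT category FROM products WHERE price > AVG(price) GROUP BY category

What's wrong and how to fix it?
Bug: WHERE evaluates per row before aggregation, so AVG() is unavailable

Fix: Use a subquery for AVG and a HAVING MIN(...) filter so the condition holds for every row in the group

Corrected query:
SELECT category FROM products GROUP BY category HAVING MIN(price) > (SELECT AVG(price) FROM products)

Result:
category 
---------
Furniture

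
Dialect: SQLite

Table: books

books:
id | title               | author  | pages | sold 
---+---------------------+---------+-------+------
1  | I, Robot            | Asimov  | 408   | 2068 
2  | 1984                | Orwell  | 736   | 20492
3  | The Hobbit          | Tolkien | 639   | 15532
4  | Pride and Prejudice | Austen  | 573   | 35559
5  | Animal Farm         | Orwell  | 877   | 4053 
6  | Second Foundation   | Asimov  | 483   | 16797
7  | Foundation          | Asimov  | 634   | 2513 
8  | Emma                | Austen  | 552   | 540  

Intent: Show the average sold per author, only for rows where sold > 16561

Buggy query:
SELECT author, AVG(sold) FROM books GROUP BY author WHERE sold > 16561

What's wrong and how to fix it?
Bug: Row-level WHERE must come before GROUP BY in the clause order

Fix: Move the WHERE clause before GROUP BY

Corrected query:
SELECT author, AVG(sold) FROM books WHERE sold > 16561 GROUP BY author

Result:
author | AVG(sold)
-------+----------
Asimov | 16797    
Austen | 35559    
Orwell | 20492    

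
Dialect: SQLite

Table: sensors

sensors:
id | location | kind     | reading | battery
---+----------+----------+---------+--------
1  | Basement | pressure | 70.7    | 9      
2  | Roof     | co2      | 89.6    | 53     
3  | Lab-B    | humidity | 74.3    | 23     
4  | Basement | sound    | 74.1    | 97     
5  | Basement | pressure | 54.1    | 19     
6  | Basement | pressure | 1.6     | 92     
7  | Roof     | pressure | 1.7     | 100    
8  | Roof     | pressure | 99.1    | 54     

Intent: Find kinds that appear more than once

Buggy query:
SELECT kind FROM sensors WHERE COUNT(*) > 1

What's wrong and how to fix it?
Bug: COUNT(*) is an aggregate and cannot be used in WHERE

Fix: Group first, then use HAVING for the count condition

Corrected query:
SELECT kind FROM sensors GROUP BY kind HAVING COUNT(*) > 1

Result:
kind    
--------
pressure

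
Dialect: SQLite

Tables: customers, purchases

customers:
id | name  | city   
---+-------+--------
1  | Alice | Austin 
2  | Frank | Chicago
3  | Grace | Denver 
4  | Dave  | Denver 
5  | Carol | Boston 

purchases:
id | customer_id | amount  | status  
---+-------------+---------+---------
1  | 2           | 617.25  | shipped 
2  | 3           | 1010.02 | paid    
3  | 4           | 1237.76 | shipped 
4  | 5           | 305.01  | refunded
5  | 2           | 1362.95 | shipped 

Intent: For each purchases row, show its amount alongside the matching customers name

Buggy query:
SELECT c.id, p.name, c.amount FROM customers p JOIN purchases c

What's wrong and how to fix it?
Bug: Missing join condition: each purchases row is matched to all customers rows instead of just its own

Fix: Add ON c.customer_id = p.id to the JOIN

Corrected query:
SELECT c.id, p.name, c.amount FROM customers p JOIN purchases c ON c.customer_id = p.id

Result:
id | name  | amount 
---+-------+--------
1  | Frank | 617.25 
2  | Grace | 1010.02
3  | Dave  | 1237.76
4  | Carol | 305.01 
5  | Frank | 1362.95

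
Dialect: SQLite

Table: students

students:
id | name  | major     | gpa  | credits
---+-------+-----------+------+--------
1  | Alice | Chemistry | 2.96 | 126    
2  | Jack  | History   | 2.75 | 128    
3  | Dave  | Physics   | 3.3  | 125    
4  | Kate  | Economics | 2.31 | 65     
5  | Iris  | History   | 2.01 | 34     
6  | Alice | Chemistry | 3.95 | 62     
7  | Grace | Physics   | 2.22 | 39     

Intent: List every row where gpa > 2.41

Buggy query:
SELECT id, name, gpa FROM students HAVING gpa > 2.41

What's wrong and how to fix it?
Bug: This is a non-aggregate query (no GROUP BY, no aggregates), so in SQLite the HAVING clause is invalid here; a row-level condition belongs in WHERE

Fix: Replace HAVING with WHERE since the condition applies to individual rows

Corrected query:
SELECT id, name, gpa FROM students WHERE gpa > 2.41

Result:
id | name  | gpa 
---+-------+-----
1  | Alice | 2.96
2  | Jack  | 2.75
3  | Dave  | 3.3 
6  | Alice | 3.95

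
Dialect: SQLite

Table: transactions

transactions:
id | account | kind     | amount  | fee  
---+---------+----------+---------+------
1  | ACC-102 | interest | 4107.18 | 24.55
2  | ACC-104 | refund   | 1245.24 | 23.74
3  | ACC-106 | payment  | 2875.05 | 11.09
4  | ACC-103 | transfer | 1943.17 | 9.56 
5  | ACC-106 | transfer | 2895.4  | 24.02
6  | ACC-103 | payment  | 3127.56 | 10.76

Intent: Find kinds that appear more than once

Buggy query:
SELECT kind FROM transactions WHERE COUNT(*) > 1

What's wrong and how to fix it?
Bug: WHERE can't reference COUNT(*); aggregates are computed after WHERE

Fix: GROUP BY kind, then filter groups with HAVING COUNT(*) > 1

Corrected query:
SELECT kind FROM transactions GROUP BY kind HAVING COUNT(*) > 1

Result:
kind    
--------
payment 
transfer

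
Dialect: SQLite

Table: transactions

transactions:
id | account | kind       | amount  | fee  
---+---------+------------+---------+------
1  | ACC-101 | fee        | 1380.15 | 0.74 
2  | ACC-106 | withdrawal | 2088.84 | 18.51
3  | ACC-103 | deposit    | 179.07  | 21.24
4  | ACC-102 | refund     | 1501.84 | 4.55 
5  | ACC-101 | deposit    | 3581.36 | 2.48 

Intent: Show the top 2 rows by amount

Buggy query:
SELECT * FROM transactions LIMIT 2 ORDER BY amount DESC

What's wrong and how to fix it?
Bug: LIMIT must come after ORDER BY

Fix: Sort with ORDER BY, then apply LIMIT

Corrected query:
SELECT * FROM transactions ORDER BY amount DESC LIMIT 2

Result:
id | account | kind       | amount  | fee  
---+---------+------------+---------+------
5  | ACC-101 | deposit    | 3581.36 | 2.48 
2  | ACC-106 | withdrawal | 2088.84 | 18.51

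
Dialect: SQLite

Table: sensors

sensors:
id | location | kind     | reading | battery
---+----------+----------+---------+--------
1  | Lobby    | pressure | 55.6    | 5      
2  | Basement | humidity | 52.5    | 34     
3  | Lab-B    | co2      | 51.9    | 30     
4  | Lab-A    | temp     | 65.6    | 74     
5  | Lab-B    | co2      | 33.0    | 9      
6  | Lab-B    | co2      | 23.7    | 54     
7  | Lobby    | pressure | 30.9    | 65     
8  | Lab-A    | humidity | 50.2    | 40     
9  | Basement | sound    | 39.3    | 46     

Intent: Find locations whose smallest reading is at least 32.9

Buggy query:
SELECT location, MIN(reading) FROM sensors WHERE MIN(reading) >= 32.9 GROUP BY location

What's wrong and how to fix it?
Bug: MIN() in WHERE is a misuse of aggregate

Fix: Replace WHERE with HAVING after the GROUP BY

Corrected query:
SELECT location, MIN(reading) FROM sensors GROUP BY location HAVING MIN(reading) >= 32.9

Result:
location | MIN(reading)
---------+-------------
Basement | 39.3        
Lab-A    | 50.2        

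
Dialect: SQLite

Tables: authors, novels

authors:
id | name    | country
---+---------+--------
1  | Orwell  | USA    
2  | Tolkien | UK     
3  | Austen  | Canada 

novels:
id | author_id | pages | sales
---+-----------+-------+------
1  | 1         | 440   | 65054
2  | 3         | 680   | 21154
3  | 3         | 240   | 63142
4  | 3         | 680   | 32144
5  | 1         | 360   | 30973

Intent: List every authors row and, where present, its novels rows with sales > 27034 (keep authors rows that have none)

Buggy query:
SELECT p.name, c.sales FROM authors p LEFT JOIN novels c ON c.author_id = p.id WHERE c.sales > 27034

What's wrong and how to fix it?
Bug: Filtering c.sales in WHERE discards the NULL rows produced by LEFT JOIN, turning it into an inner join

Fix: Move the right-table condition into the ON clause so unmatched parents are kept

Corrected query:
SELECT p.name, c.sales FROM authors p LEFT JOIN novels c ON c.author_id = p.id AND c.sales > 27034

Result:
name    | sales
--------+------
Orwell  | 30973
Orwell  | 65054
Tolkien | NULL 
Austen  | 32144
Austen  | 63142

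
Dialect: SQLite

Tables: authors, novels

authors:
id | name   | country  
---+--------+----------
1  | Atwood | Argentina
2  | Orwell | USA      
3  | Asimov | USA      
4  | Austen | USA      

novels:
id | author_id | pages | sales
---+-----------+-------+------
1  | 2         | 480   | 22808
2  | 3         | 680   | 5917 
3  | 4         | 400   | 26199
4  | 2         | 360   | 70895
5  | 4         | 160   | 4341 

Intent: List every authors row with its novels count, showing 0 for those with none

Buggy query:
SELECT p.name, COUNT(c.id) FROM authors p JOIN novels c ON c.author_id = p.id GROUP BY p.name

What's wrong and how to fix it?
Bug: INNER JOIN drops authors rows that have no matching novels rows

Fix: Switch to LEFT JOIN to retain unmatched parent rows

Corrected query:
SELECT p.name, COUNT(c.id) FROM authors p LEFT JOIN novels c ON c.author_id = p.id GROUP BY p.name

Result:
name   | COUNT(c.id)
-------+------------
Asimov | 1          
Atwood | 0          
Austen | 2          
Orwell | 2          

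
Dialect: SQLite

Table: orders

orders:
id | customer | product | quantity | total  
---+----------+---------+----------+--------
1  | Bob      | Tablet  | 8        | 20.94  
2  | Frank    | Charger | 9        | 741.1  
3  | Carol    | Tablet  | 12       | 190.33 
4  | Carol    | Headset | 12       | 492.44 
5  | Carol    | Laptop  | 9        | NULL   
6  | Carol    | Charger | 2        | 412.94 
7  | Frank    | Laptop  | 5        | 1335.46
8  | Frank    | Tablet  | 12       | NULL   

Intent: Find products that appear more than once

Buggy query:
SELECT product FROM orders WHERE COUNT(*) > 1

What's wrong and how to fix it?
Bug: COUNT(*) is an aggregate and cannot be used in WHERE

Fix: Group first, then use HAVING for the count condition

Corrected query:
SELECT product FROM orders GROUP BY product HAVING COUNT(*) > 1

Result:
product
-------
Charger
Laptop 
Tablet 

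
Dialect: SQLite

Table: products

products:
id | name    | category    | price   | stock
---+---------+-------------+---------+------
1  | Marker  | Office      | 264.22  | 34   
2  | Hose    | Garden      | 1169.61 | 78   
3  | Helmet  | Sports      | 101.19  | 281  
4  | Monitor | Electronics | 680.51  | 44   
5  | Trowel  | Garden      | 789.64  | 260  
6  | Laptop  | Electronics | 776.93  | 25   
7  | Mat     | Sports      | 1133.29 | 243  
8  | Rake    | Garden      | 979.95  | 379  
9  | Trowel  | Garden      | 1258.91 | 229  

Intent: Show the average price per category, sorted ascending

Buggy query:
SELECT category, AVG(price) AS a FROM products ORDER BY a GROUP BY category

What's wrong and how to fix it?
Bug: GROUP BY must precede ORDER BY

Fix: Reorder: SELECT … FROM … GROUP BY … ORDER BY …

Corrected query:
SELECT category, AVG(price) AS a FROM products GROUP BY category ORDER BY a

Result:
category    | a        
------------+----------
Office      | 264.22   
Sports      | 617.24   
Electronics | 728.72   
Garden      | 1049.5275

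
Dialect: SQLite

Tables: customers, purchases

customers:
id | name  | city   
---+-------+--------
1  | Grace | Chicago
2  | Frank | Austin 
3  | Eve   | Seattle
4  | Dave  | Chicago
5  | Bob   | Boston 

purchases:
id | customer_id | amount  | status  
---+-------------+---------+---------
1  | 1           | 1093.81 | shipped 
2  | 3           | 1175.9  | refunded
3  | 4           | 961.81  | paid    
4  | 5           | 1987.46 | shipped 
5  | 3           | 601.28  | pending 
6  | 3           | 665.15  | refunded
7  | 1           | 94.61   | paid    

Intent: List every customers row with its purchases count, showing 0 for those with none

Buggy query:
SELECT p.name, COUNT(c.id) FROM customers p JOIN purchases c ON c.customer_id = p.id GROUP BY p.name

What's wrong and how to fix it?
Bug: An inner join excludes parents with zero children

Fix: Use LEFT JOIN so parents without children still appear (COUNT(c.id) gives 0)

Corrected query:
SELECT p.name, COUNT(c.id) FROM customers p LEFT JOIN purchases c ON c.customer_id = p.id GROUP BY p.name

Result:
name  | COUNT(c.id)
------+------------
Bob   | 1          
Dave  | 1          
Eve   | 3          
Frank | 0          
Grace | 2          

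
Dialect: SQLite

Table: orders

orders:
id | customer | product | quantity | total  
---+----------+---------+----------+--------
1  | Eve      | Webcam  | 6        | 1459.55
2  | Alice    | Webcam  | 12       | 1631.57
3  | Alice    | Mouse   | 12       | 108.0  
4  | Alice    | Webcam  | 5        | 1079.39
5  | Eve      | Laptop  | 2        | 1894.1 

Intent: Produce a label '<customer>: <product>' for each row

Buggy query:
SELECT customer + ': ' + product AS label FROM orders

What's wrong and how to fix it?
Bug: SQLite uses || for string concatenation; + coerces text to numbers (yielding 0)

Fix: Use the || operator for string concatenation

Corrected query:
SELECT customer || ': ' || product AS label FROM orders

Result:
label        
-------------
Eve: Webcam  
Alice: Webcam
Alice: Mouse 
Alice: Webcam
Eve: Laptop  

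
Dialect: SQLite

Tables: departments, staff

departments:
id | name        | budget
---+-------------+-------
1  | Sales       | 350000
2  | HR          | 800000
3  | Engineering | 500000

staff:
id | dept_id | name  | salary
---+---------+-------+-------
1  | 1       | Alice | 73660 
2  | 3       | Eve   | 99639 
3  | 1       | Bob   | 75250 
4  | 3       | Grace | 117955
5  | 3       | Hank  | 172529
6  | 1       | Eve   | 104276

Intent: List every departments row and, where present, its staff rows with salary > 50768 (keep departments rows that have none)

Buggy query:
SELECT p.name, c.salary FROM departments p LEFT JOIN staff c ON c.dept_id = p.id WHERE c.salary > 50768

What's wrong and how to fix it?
Bug: Filtering c.salary in WHERE discards the NULL rows produced by LEFT JOIN, turning it into an inner join

Fix: Move the right-table condition into the ON clause so unmatched parents are kept

Corrected query:
SELECT p.name, c.salary FROM departments p LEFT JOIN staff c ON c.dept_id = p.id AND c.salary > 50768

Result:
name        | salary
------------+-------
Sales       | 73660 
Sales       | 75250 
Sales       | 104276
HR          | NULL  
Engineering | 99639 
Engineering | 117955
Engineering | 172529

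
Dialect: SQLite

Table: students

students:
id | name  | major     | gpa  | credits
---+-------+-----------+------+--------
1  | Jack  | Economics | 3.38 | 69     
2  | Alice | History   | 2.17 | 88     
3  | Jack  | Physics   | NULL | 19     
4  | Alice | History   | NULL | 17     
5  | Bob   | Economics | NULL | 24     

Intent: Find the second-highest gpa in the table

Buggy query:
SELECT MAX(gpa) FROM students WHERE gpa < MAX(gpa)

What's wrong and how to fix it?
Bug: The inner MAX is an aggregate inside WHERE, which is not allowed

Fix: Put the inner MAX in a scalar subquery

Corrected query:
SELECT MAX(gpa) FROM students WHERE gpa < (SELECT MAX(gpa) FROM students)

Result:
MAX(gpa)
--------
2.17    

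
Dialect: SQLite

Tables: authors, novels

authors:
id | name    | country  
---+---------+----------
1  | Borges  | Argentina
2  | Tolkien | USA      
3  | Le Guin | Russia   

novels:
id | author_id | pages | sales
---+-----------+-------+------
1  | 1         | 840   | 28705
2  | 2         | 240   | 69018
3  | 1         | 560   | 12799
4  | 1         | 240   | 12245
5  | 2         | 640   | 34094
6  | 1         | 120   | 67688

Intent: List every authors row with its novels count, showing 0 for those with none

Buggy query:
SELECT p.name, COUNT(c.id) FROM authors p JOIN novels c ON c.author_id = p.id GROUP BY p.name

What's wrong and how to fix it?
Bug: INNER JOIN drops authors rows that have no matching novels rows

Fix: Switch to LEFT JOIN to retain unmatched parent rows

Corrected query:
SELECT p.name, COUNT(c.id) FROM authors p LEFT JOIN novels c ON c.author_id = p.id GROUP BY p.name

Result:
name    | COUNT(c.id)
--------+------------
Borges  | 4          
Le Guin | 0          
Tolkien | 2          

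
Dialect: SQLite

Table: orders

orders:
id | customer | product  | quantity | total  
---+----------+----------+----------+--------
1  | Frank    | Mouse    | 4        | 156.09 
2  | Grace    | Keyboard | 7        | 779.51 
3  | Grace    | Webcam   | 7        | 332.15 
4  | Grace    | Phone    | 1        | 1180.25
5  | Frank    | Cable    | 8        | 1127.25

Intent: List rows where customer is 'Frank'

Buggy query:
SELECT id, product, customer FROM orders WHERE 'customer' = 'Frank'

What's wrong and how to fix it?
Bug: 'customer' in single quotes is a string literal, not the column; the comparison is literal-vs-literal and never true

Fix: Remove the quotes around the column name (or use double quotes for an identifier)

Corrected query:
SELECT id, product, customer FROM orders WHERE customer = 'Frank'

Result:
id | product | customer
---+---------+---------
1  | Mouse   | Frank   
5  | Cable   | Frank   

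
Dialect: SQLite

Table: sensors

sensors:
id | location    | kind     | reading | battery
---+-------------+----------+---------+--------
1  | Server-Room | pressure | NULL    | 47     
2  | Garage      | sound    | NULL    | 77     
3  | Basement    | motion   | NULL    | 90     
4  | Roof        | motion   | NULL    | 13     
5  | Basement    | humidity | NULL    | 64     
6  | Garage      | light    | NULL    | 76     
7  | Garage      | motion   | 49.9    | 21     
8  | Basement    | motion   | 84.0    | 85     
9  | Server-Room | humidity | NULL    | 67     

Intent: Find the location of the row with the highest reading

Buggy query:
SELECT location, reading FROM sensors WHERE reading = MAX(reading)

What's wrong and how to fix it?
Bug: MAX(reading) is an aggregate and cannot be used directly in WHERE

Fix: Use a subquery: WHERE reading = (SELECT MAX(reading) FROM sensors)

Corrected query:
SELECT location, reading FROM sensors WHERE reading = (SELECT MAX(reading) FROM sensors)

Result:
location | reading
---------+--------
Basement | 84     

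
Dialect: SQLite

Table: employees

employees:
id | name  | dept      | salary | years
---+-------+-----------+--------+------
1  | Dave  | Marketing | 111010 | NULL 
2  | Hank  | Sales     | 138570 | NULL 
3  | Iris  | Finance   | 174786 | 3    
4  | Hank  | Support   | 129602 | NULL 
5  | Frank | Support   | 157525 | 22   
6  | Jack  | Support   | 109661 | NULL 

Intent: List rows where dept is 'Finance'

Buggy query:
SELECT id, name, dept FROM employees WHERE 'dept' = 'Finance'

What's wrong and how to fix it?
Bug: Single quotes denote string literals in SQL; the column name is being compared as a constant string

Fix: Reference the column as dept without single quotes

Corrected query:
SELECT id, name, dept FROM employees WHERE dept = 'Finance'

Result:
id | name | dept   
---+------+--------
3  | Iris | Finance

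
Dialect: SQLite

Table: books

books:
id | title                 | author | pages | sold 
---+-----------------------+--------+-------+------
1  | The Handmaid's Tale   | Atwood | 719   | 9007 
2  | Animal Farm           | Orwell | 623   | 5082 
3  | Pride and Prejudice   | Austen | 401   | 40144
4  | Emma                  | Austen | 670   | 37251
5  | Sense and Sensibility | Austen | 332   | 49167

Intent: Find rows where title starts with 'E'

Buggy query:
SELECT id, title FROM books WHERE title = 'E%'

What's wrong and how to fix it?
Bug: '=' compares the literal string including the % character; pattern matching needs LIKE

Fix: Use LIKE for wildcard pattern matching

Corrected query:
SELECT id, title FROM books WHERE title LIKE 'E%'

Result:
id | title
---+------
4  | Emma 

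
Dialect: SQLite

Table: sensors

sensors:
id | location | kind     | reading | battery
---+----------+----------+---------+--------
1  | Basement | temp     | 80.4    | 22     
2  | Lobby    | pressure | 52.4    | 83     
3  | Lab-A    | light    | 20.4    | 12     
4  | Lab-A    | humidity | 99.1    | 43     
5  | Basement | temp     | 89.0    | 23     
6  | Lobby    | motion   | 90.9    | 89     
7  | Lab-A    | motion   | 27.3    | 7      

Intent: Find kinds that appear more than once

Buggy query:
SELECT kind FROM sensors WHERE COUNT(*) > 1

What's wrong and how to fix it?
Bug: COUNT(*) is an aggregate and cannot be used in WHERE

Fix: Group first, then use HAVING for the count condition

Corrected query:
SELECT kind FROM sensors GROUP BY kind HAVING COUNT(*) > 1

Result:
kind  
------
motion
temp  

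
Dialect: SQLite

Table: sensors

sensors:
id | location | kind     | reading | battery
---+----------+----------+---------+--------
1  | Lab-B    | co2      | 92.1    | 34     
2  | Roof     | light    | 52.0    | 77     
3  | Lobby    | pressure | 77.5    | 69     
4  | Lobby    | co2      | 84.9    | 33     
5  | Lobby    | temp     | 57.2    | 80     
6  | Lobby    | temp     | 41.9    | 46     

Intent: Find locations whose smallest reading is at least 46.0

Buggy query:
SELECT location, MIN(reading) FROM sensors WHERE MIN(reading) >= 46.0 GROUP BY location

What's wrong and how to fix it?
Bug: Aggregates like MIN are computed per group after WHERE runs

Fix: Use HAVING for the per-group MIN condition

Corrected query:
SELECT location, MIN(reading) FROM sensors GROUP BY location HAVING MIN(reading) >= 46.0

Result:
location | MIN(reading)
---------+-------------
Lab-B    | 92.1        
Roof     | 52          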